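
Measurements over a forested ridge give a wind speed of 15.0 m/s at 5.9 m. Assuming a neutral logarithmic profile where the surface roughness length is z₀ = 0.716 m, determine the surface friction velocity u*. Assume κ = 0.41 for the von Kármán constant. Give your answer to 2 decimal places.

u* ≈ 2.92 m/s

Log law: V(z) = (u*/κ) · ln(z/z₀) ⇒ u* = κ · V / ln(z/z₀)
u* = 0.41 × 15.0 / ln(5.9/0.716) = 0.41 × 15.0 / 2.1090
   = 6.1500 / 2.1090 = 2.9160 m/s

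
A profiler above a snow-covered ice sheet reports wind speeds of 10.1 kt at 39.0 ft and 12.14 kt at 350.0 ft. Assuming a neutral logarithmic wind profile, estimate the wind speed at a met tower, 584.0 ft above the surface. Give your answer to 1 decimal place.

Log law: V ∝ ln(z/z₀). From the pair, with r = V₁/V₂ = 0.83196,
ln z₀ = (ln z₁ − r·ln z₂)/(1 − r) = (3.6636 − 0.83196×5.8579)/0.16804 = -7.2007 → z₀ = 0.0007460 ft
V₃ = V₁ · ln(z₃/z₀)/ln(z₁/z₀) = 10.1 × 13.5706/10.8643 = 12.6160 kt

12.6 kt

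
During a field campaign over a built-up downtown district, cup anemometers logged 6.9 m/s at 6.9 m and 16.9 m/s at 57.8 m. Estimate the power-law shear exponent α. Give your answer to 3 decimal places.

Power law: V₂/V₁ = (z₂/z₁)^α ⇒ α = ln(V₂/V₁) / ln(z₂/z₁)
α = ln(16.9/6.9) / ln(57.8/6.9) = ln(2.4493) / ln(8.3768)
  = 0.89579 / 2.12547 = 0.42146

α ≈ 0.421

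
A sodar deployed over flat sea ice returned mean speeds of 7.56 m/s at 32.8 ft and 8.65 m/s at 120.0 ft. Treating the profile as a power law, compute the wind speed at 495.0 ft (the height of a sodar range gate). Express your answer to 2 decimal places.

10.02 m/s

First find α: α = ln(V₂/V₁)/ln(z₂/z₁) = ln(8.65/7.56)/ln(120.0/32.8) = 0.13469/1.29706 = 0.1038
Extrapolate from 120.0 ft to 495.0 ft: V₃ = 8.65 × (495.0/120.0)^0.1038 = 8.65 × 1.1585 = 10.0213 m/s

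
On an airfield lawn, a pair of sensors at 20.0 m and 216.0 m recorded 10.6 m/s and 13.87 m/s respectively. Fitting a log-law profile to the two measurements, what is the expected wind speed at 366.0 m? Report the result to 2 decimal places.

Log law: V ∝ ln(z/z₀). From the pair, with r = V₁/V₂ = 0.76424,
ln z₀ = (ln z₁ − r·ln z₂)/(1 − r) = (2.9957 − 0.76424×5.3753)/0.23576 = -4.7178 → z₀ = 0.008935 m
V₃ = V₁ · ln(z₃/z₀)/ln(z₁/z₀) = 10.6 × 10.6204/7.7135 = 14.5947 m/s

14.59 m/s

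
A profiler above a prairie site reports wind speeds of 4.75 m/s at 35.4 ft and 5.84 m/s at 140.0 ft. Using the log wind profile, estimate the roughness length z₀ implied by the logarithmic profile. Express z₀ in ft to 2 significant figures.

Log law: V(z) ∝ ln(z/z₀). With r = V₁/V₂ = 4.75/5.84 = 0.81336,
r · ln(z₂/z₀) = ln(z₁/z₀) ⇒ ln z₀ = (ln z₁ − r·ln z₂)/(1 − r)
ln z₀ = (3.56671 − 0.81336×4.94164) / 0.18664 = -2.4250
z₀ = exp(-2.4250) = 0.08848 ft

z₀ ≈ 0.088 ft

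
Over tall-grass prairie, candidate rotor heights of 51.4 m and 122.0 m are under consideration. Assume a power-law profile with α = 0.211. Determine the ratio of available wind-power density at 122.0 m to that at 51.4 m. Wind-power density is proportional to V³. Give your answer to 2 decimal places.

1.73

Speed ratio: V_B/V_A = (z_B/z_A)^α = (122.0/51.4)^0.211 = (2.3735)^0.211 = 1.20008
Power-density ratio: P_B/P_A = (V_B/V_A)³ = (1.20008)³ = 1.72833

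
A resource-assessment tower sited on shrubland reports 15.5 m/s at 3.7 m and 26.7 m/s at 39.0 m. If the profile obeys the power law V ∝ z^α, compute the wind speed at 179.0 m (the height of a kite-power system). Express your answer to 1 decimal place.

First find α: α = ln(V₂/V₁)/ln(z₂/z₁) = ln(26.7/15.5)/ln(39.0/3.7) = 0.54382/2.35523 = 0.2309
Extrapolate from 39.0 m to 179.0 m: V₃ = 26.7 × (179.0/39.0)^0.2309 = 26.7 × 1.4217 = 37.9593 m/s

38.0 m/s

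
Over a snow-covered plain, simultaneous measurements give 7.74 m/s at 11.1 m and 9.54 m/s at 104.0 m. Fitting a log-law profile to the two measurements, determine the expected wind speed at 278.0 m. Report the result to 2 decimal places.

10.33 m/s

Log law: V ∝ ln(z/z₀). From the pair, with r = V₁/V₂ = 0.81132,
ln z₀ = (ln z₁ − r·ln z₂)/(1 − r) = (2.4069 − 0.81132×4.6444)/0.18868 = -7.2141 → z₀ = 0.0007362 m
V₃ = V₁ · ln(z₃/z₀)/ln(z₁/z₀) = 7.74 × 12.8417/9.6210 = 10.3310 m/s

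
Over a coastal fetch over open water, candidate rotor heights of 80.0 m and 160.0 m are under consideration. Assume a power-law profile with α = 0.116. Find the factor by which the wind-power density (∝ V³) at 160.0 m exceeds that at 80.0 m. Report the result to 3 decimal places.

1.273

Speed ratio: V_B/V_A = (z_B/z_A)^α = (160.0/80.0)^0.116 = (2.0000)^0.116 = 1.08373
Power-density ratio: P_B/P_A = (V_B/V_A)³ = (1.08373)³ = 1.27279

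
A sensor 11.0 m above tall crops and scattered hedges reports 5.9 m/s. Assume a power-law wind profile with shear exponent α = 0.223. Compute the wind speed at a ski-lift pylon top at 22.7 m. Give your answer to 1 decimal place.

6.9 m/s

Power-law profile: V₂ = V₁ · (z₂/z₁)^α
V₂ = 5.9 × (22.7/11.0)^0.223 = 5.9 × (2.0636)^0.223
    = 5.9 × 1.1753 = 6.9345 m/s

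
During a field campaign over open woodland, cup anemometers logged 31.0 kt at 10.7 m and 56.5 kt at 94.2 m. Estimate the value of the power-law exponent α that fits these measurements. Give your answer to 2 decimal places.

Power law: V₂/V₁ = (z₂/z₁)^α ⇒ α = ln(V₂/V₁) / ln(z₂/z₁)
α = ln(56.5/31.0) / ln(94.2/10.7) = ln(1.8226) / ln(8.8037)
  = 0.60025 / 2.17518 = 0.27596

α ≈ 0.28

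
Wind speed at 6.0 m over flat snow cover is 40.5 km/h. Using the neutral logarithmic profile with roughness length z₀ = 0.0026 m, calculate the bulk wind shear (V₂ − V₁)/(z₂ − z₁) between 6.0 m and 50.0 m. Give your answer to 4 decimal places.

0.2520 km/h/m

Log law: V₂ = V₁ · ln(z₂/z₀)/ln(z₁/z₀) = 40.5 × 9.8643/7.7440 = 51.5887 km/h
ΔV/Δz = (51.5887 − 40.5)/(50.0 − 6.0) = 11.0887/44.0000 = 0.25202 km/h/m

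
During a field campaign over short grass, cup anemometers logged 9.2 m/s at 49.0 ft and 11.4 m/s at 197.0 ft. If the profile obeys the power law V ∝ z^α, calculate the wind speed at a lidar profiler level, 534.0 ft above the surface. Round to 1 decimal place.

13.3 m/s

First find α: α = ln(V₂/V₁)/ln(z₂/z₁) = ln(11.4/9.2)/ln(197.0/49.0) = 0.21441/1.39138 = 0.1541
Extrapolate from 197.0 ft to 534.0 ft: V₃ = 11.4 × (534.0/197.0)^0.1541 = 11.4 × 1.1661 = 13.2936 m/s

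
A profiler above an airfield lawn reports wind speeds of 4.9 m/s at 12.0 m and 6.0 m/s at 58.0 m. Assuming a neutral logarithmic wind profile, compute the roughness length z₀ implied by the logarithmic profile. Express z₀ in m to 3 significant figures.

Log law: V(z) ∝ ln(z/z₀). With r = V₁/V₂ = 4.9/6.0 = 0.81667,
r · ln(z₂/z₀) = ln(z₁/z₀) ⇒ ln z₀ = (ln z₁ − r·ln z₂)/(1 − r)
ln z₀ = (2.48491 − 0.81667×4.06044) / 0.18333 = -4.5334
z₀ = exp(-4.5334) = 0.01074 m

z₀ ≈ 0.0107 m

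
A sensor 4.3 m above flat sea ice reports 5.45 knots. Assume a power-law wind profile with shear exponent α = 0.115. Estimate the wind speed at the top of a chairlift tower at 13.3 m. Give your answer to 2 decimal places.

Power-law profile: V₂ = V₁ · (z₂/z₁)^α
V₂ = 5.45 × (13.3/4.3)^0.115 = 5.45 × (3.0930)^0.115
    = 5.45 × 1.1387 = 6.2057 knots

6.21 knots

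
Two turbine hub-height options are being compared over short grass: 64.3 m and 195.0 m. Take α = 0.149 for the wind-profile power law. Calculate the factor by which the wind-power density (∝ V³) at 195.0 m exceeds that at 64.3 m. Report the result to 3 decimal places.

1.642

Speed ratio: V_B/V_A = (z_B/z_A)^α = (195.0/64.3)^0.149 = (3.0327)^0.149 = 1.17975
Power-density ratio: P_B/P_A = (V_B/V_A)³ = (1.17975)³ = 1.64201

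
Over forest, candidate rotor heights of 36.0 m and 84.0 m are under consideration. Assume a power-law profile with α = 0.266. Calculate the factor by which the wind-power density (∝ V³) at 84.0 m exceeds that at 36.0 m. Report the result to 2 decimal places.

Speed ratio: V_B/V_A = (z_B/z_A)^α = (84.0/36.0)^0.266 = (2.3333)^0.266 = 1.25280
Power-density ratio: P_B/P_A = (V_B/V_A)³ = (1.25280)³ = 1.96628

1.97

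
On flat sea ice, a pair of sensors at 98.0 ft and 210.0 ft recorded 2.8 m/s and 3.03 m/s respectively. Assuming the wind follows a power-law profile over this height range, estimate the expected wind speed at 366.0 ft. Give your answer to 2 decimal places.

First find α: α = ln(V₂/V₁)/ln(z₂/z₁) = ln(3.03/2.8)/ln(210.0/98.0) = 0.07894/0.76214 = 0.1036
Extrapolate from 210.0 ft to 366.0 ft: V₃ = 3.03 × (366.0/210.0)^0.1036 = 3.03 × 1.0592 = 3.2095 m/s

3.21 m/s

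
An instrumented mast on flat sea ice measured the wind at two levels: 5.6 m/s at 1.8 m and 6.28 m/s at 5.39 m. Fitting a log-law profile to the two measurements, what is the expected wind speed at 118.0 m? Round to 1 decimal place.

Log law: V ∝ ln(z/z₀). From the pair, with r = V₁/V₂ = 0.89172,
ln z₀ = (ln z₁ − r·ln z₂)/(1 − r) = (0.5878 − 0.89172×1.6845)/0.10828 = -8.4443 → z₀ = 0.0002151 m
V₃ = V₁ · ln(z₃/z₀)/ln(z₁/z₀) = 5.6 × 13.2150/9.0321 = 8.1934 m/s

8.2 m/s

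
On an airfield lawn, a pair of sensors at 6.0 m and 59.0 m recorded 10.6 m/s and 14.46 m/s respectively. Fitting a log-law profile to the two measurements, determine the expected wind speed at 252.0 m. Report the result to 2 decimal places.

Log law: V ∝ ln(z/z₀). From the pair, with r = V₁/V₂ = 0.73306,
ln z₀ = (ln z₁ − r·ln z₂)/(1 − r) = (1.7918 − 0.73306×4.0775)/0.26694 = -4.4852 → z₀ = 0.01127 m
V₃ = V₁ · ln(z₃/z₀)/ln(z₁/z₀) = 10.6 × 10.0147/6.2770 = 16.9118 m/s

16.91 m/s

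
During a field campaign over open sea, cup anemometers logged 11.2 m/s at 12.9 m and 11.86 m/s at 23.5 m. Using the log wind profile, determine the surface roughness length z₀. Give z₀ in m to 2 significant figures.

Log law: V(z) ∝ ln(z/z₀). With r = V₁/V₂ = 11.2/11.86 = 0.94435,
r · ln(z₂/z₀) = ln(z₁/z₀) ⇒ ln z₀ = (ln z₁ − r·ln z₂)/(1 − r)
ln z₀ = (2.55723 − 0.94435×3.15700) / 0.05565 = -7.6207
z₀ = exp(-7.6207) = 0.0004902 m

z₀ ≈ 0.00049 m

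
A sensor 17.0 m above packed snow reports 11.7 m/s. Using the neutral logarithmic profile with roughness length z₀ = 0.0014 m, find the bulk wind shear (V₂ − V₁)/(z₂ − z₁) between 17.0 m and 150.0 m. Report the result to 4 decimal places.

0.0204 m/s/m

Log law: V₂ = V₁ · ln(z₂/z₀)/ln(z₁/z₀) = 11.7 × 11.5819/9.4045 = 14.4089 m/s
ΔV/Δz = (14.4089 − 11.7)/(150.0 − 17.0) = 2.7089/133.0000 = 0.02037 m/s/m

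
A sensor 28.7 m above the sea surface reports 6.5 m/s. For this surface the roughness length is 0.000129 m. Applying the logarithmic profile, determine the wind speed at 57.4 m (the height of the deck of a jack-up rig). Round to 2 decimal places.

Log law: V(z) ∝ ln(z/z₀), so V₂/V₁ = ln(z₂/z₀) / ln(z₁/z₀).
ln(57.4/0.000129) = 13.0057, ln(28.7/0.000129) = 12.3126
V₂ = 6.5 × 13.0057/12.3126 = 6.5 × 1.0563 = 6.8659 m/s

6.87 m/s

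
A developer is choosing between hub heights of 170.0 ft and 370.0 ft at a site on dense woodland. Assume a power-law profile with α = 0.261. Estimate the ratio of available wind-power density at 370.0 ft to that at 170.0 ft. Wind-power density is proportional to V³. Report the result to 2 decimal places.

Speed ratio: V_B/V_A = (z_B/z_A)^α = (370.0/170.0)^0.261 = (2.1765)^0.261 = 1.22505
Power-density ratio: P_B/P_A = (V_B/V_A)³ = (1.22505)³ = 1.83849

1.84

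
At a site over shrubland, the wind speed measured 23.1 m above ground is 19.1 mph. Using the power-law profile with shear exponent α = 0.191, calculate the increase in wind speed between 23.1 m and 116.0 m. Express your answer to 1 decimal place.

6.9 mph

Power law: V₂ = V₁ · (z₂/z₁)^α = 19.1 × (5.0216)^0.191 = 25.9953 mph
ΔV = 25.9953 − 19.1 = 6.8953 mph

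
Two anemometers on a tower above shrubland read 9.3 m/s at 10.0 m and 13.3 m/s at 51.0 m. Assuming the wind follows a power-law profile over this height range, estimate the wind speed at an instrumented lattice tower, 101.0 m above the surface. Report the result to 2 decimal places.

15.45 m/s

First find α: α = ln(V₂/V₁)/ln(z₂/z₁) = ln(13.3/9.3)/ln(51.0/10.0) = 0.35775/1.62924 = 0.2196
Extrapolate from 51.0 m to 101.0 m: V₃ = 13.3 × (101.0/51.0)^0.2196 = 13.3 × 1.1619 = 15.4530 m/s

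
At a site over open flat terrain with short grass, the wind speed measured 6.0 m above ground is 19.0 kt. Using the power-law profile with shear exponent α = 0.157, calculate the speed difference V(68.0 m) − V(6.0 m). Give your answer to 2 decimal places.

8.82 kt

Power law: V₂ = V₁ · (z₂/z₁)^α = 19.0 × (11.3333)^0.157 = 27.8156 kt
ΔV = 27.8156 − 19.0 = 8.8156 kt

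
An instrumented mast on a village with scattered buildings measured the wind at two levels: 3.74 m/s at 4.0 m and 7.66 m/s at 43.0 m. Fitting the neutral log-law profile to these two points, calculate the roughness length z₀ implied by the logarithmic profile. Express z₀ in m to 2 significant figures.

z₀ ≈ 0.41 m

Log law: V(z) ∝ ln(z/z₀). With r = V₁/V₂ = 3.74/7.66 = 0.48825,
r · ln(z₂/z₀) = ln(z₁/z₀) ⇒ ln z₀ = (ln z₁ − r·ln z₂)/(1 − r)
ln z₀ = (1.38629 − 0.48825×3.76120) / 0.51175 = -0.8796
z₀ = exp(-0.8796) = 0.4150 m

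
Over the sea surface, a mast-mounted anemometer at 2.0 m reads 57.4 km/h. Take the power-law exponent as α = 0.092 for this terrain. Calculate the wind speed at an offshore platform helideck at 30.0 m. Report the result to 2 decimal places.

Power-law profile: V₂ = V₁ · (z₂/z₁)^α
V₂ = 57.4 × (30.0/2.0)^0.092 = 57.4 × (15.0000)^0.092
    = 57.4 × 1.2829 = 73.6397 km/h

73.64 km/h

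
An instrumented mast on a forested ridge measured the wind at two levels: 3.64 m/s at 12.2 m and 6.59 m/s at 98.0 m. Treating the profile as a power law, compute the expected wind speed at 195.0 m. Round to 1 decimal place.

First find α: α = ln(V₂/V₁)/ln(z₂/z₁) = ln(6.59/3.64)/ln(98.0/12.2) = 0.59357/2.08353 = 0.2849
Extrapolate from 98.0 m to 195.0 m: V₃ = 6.59 × (195.0/98.0)^0.2849 = 6.59 × 1.2165 = 8.0170 m/s

8.0 m/s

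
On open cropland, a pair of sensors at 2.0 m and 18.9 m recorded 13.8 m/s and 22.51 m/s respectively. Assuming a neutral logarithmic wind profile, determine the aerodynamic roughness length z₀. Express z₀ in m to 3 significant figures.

z₀ ≈ 0.0570 m

Log law: V(z) ∝ ln(z/z₀). With r = V₁/V₂ = 13.8/22.51 = 0.61306,
r · ln(z₂/z₀) = ln(z₁/z₀) ⇒ ln z₀ = (ln z₁ − r·ln z₂)/(1 − r)
ln z₀ = (0.69315 − 0.61306×2.93916) / 0.38694 = -2.8654
z₀ = exp(-2.8654) = 0.05696 m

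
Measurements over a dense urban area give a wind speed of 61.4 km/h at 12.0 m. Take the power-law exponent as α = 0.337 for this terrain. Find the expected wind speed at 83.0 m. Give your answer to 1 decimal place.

117.8 km/h

Power-law profile: V₂ = V₁ · (z₂/z₁)^α
V₂ = 61.4 × (83.0/12.0)^0.337 = 61.4 × (6.9167)^0.337
    = 61.4 × 1.9189 = 117.8185 km/h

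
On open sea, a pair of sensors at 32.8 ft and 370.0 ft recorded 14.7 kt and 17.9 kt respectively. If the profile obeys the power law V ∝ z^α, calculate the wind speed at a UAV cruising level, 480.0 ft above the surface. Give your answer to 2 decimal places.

18.28 kt

First find α: α = ln(V₂/V₁)/ln(z₂/z₁) = ln(17.9/14.7)/ln(370.0/32.8) = 0.19695/2.42307 = 0.0813
Extrapolate from 370.0 ft to 480.0 ft: V₃ = 17.9 × (480.0/370.0)^0.0813 = 17.9 × 1.0214 = 18.2827 kt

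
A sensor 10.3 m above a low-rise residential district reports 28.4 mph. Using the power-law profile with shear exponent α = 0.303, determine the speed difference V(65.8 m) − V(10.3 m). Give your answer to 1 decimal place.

Power law: V₂ = V₁ · (z₂/z₁)^α = 28.4 × (6.3883)^0.303 = 49.8140 mph
ΔV = 49.8140 − 28.4 = 21.4140 mph

21.4 mph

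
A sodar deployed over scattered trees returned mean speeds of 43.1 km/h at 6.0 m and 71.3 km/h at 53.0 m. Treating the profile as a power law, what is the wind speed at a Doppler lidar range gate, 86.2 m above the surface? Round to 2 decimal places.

First find α: α = ln(V₂/V₁)/ln(z₂/z₁) = ln(71.3/43.1)/ln(53.0/6.0) = 0.50337/2.17853 = 0.2311
Extrapolate from 53.0 m to 86.2 m: V₃ = 71.3 × (86.2/53.0)^0.2311 = 71.3 × 1.1189 = 79.7805 km/h

79.78 km/h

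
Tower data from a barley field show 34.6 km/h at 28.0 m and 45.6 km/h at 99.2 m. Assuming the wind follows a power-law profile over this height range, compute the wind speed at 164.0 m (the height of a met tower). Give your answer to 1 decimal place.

First find α: α = ln(V₂/V₁)/ln(z₂/z₁) = ln(45.6/34.6)/ln(99.2/28.0) = 0.27605/1.26493 = 0.2182
Extrapolate from 99.2 m to 164.0 m: V₃ = 45.6 × (164.0/99.2)^0.2182 = 45.6 × 1.1160 = 50.8877 km/h

50.9 km/h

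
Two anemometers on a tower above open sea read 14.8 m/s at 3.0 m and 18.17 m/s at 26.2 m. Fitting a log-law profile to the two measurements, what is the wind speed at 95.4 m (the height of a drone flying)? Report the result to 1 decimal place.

20.2 m/s

Log law: V ∝ ln(z/z₀). From the pair, with r = V₁/V₂ = 0.81453,
ln z₀ = (ln z₁ − r·ln z₂)/(1 − r) = (1.0986 − 0.81453×3.2658)/0.18547 = -8.4188 → z₀ = 0.0002207 m
V₃ = V₁ · ln(z₃/z₀)/ln(z₁/z₀) = 14.8 × 12.9769/9.5174 = 20.1796 m/s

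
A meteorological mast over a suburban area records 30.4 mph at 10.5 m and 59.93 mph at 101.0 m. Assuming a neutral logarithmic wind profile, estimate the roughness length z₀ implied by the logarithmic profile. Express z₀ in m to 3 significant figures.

Log law: V(z) ∝ ln(z/z₀). With r = V₁/V₂ = 30.4/59.93 = 0.50726,
r · ln(z₂/z₀) = ln(z₁/z₀) ⇒ ln z₀ = (ln z₁ − r·ln z₂)/(1 − r)
ln z₀ = (2.35138 − 0.50726×4.61512) / 0.49274 = 0.0209
z₀ = exp(0.0209) = 1.021 m

z₀ ≈ 1.02 m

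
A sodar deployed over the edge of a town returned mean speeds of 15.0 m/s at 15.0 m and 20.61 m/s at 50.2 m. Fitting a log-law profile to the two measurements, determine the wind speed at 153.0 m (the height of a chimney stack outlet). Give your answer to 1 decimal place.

Log law: V ∝ ln(z/z₀). From the pair, with r = V₁/V₂ = 0.72780,
ln z₀ = (ln z₁ − r·ln z₂)/(1 − r) = (2.7081 − 0.72780×3.9160)/0.27220 = -0.5218 → z₀ = 0.5935 m
V₃ = V₁ · ln(z₃/z₀)/ln(z₁/z₀) = 15.0 × 5.5522/3.2299 = 25.7856 m/s

25.8 m/s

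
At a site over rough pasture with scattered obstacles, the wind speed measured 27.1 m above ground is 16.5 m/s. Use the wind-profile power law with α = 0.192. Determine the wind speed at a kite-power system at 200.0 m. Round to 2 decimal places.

24.22 m/s

Power-law profile: V₂ = V₁ · (z₂/z₁)^α
V₂ = 16.5 × (200.0/27.1)^0.192 = 16.5 × (7.3801)^0.192
    = 16.5 × 1.4678 = 24.2187 m/s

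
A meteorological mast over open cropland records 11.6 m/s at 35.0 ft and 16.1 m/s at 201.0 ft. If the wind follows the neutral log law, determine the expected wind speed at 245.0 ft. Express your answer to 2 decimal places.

Log law: V ∝ ln(z/z₀). From the pair, with r = V₁/V₂ = 0.72050,
ln z₀ = (ln z₁ − r·ln z₂)/(1 − r) = (3.5553 − 0.72050×5.3033)/0.27950 = -0.9505 → z₀ = 0.3865 ft
V₃ = V₁ · ln(z₃/z₀)/ln(z₁/z₀) = 11.6 × 6.4518/4.5058 = 16.6096 m/s

16.61 m/s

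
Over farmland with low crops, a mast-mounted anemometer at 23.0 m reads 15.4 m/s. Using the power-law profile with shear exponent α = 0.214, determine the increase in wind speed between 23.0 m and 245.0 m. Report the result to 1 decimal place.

10.2 m/s

Power law: V₂ = V₁ · (z₂/z₁)^α = 15.4 × (10.6522)^0.214 = 25.5501 m/s
ΔV = 25.5501 − 15.4 = 10.1501 m/s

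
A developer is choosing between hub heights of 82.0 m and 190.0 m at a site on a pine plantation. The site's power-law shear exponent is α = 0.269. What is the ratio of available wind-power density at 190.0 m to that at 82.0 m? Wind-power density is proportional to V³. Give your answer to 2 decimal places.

Speed ratio: V_B/V_A = (z_B/z_A)^α = (190.0/82.0)^0.269 = (2.3171)^0.269 = 1.25363
Power-density ratio: P_B/P_A = (V_B/V_A)³ = (1.25363)³ = 1.97018

1.97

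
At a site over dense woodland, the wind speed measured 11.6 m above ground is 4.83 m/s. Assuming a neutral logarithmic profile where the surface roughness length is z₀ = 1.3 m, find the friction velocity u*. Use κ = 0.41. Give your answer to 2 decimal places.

Log law: V(z) = (u*/κ) · ln(z/z₀) ⇒ u* = κ · V / ln(z/z₀)
u* = 0.41 × 4.83 / ln(11.6/1.3) = 0.41 × 4.83 / 2.1886
   = 1.9803 / 2.1886 = 0.9048 m/s

u* ≈ 0.90 m/s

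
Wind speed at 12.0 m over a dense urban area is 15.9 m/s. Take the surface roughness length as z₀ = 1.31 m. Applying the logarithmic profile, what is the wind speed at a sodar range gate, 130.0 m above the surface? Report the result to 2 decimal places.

Log law: V(z) ∝ ln(z/z₀), so V₂/V₁ = ln(z₂/z₀) / ln(z₁/z₀).
ln(130.0/1.31) = 4.5975, ln(12.0/1.31) = 2.2149
V₂ = 15.9 × 4.5975/2.2149 = 15.9 × 2.0757 = 33.0042 m/s

33.00 m/s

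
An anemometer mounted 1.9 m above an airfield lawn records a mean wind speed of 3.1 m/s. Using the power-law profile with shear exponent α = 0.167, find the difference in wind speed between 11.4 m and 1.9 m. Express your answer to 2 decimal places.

Power law: V₂ = V₁ · (z₂/z₁)^α = 3.1 × (6.0000)^0.167 = 4.1813 m/s
ΔV = 4.1813 − 3.1 = 1.0813 m/s

1.08 m/s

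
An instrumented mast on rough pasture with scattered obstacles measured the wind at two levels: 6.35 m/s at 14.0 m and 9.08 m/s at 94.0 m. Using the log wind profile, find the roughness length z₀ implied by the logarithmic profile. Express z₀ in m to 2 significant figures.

Log law: V(z) ∝ ln(z/z₀). With r = V₁/V₂ = 6.35/9.08 = 0.69934,
r · ln(z₂/z₀) = ln(z₁/z₀) ⇒ ln z₀ = (ln z₁ − r·ln z₂)/(1 − r)
ln z₀ = (2.63906 − 0.69934×4.54329) / 0.30066 = -1.7902
z₀ = exp(-1.7902) = 0.1669 m

z₀ ≈ 0.17 m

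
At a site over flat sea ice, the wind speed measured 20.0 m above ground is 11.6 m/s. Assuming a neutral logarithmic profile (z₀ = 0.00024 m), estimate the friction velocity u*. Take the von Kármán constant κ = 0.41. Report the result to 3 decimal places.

Log law: V(z) = (u*/κ) · ln(z/z₀) ⇒ u* = κ · V / ln(z/z₀)
u* = 0.41 × 11.6 / ln(20.0/0.00024) = 0.41 × 11.6 / 11.3306
   = 4.7560 / 11.3306 = 0.4197 m/s

u* ≈ 0.420 m/s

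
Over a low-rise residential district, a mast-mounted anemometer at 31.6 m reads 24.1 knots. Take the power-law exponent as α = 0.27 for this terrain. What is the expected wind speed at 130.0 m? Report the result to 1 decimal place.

35.3 knots

Power-law profile: V₂ = V₁ · (z₂/z₁)^α
V₂ = 24.1 × (130.0/31.6)^0.27 = 24.1 × (4.1139)^0.27
    = 24.1 × 1.4650 = 35.3074 knots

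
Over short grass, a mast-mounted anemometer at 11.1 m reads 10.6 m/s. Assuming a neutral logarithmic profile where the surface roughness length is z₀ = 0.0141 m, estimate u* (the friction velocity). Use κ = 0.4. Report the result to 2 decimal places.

Log law: V(z) = (u*/κ) · ln(z/z₀) ⇒ u* = κ · V / ln(z/z₀)
u* = 0.4 × 10.6 / ln(11.1/0.0141) = 0.4 × 10.6 / 6.6685
   = 4.2400 / 6.6685 = 0.6358 m/s

u* ≈ 0.64 m/s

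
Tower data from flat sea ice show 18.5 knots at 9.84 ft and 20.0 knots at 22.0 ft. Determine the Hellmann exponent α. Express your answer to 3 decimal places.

α ≈ 0.097

Power law: V₂/V₁ = (z₂/z₁)^α ⇒ α = ln(V₂/V₁) / ln(z₂/z₁)
α = ln(20.0/18.5) / ln(22.0/9.84) = ln(1.0811) / ln(2.2358)
  = 0.07796 / 0.80459 = 0.09690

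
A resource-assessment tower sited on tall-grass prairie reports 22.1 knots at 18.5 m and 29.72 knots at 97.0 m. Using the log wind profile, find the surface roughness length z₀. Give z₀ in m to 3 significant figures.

z₀ ≈ 0.151 m

Log law: V(z) ∝ ln(z/z₀). With r = V₁/V₂ = 22.1/29.72 = 0.74361,
r · ln(z₂/z₀) = ln(z₁/z₀) ⇒ ln z₀ = (ln z₁ − r·ln z₂)/(1 − r)
ln z₀ = (2.91777 − 0.74361×4.57471) / 0.25639 = -1.8878
z₀ = exp(-1.8878) = 0.1514 m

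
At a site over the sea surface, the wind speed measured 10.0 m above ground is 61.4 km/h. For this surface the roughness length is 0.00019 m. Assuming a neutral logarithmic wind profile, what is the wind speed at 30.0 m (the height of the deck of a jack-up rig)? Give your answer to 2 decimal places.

Log law: V(z) ∝ ln(z/z₀), so V₂/V₁ = ln(z₂/z₀) / ln(z₁/z₀).
ln(30.0/0.00019) = 11.9697, ln(10.0/0.00019) = 10.8711
V₂ = 61.4 × 11.9697/10.8711 = 61.4 × 1.1011 = 67.6050 km/h

67.60 km/h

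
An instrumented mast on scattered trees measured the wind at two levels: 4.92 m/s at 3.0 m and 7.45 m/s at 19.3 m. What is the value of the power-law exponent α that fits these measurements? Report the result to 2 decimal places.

Power law: V₂/V₁ = (z₂/z₁)^α ⇒ α = ln(V₂/V₁) / ln(z₂/z₁)
α = ln(7.45/4.92) / ln(19.3/3.0) = ln(1.5142) / ln(6.4333)
  = 0.41491 / 1.86149 = 0.22289

α ≈ 0.22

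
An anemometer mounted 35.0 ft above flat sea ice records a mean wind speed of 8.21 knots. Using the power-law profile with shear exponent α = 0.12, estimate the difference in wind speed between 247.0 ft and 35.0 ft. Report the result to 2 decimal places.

2.17 knots

Power law: V₂ = V₁ · (z₂/z₁)^α = 8.21 × (7.0571)^0.12 = 10.3796 knots
ΔV = 10.3796 − 8.21 = 2.1696 knots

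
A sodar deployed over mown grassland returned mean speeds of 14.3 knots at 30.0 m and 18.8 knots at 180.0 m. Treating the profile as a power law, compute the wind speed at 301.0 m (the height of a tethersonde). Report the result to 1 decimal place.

20.3 knots

First find α: α = ln(V₂/V₁)/ln(z₂/z₁) = ln(18.8/14.3)/ln(180.0/30.0) = 0.27360/1.79176 = 0.1527
Extrapolate from 180.0 m to 301.0 m: V₃ = 18.8 × (301.0/180.0)^0.1527 = 18.8 × 1.0817 = 20.3355 knots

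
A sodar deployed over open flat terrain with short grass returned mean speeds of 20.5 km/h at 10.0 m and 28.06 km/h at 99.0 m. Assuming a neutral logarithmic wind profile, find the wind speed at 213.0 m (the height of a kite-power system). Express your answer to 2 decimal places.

30.59 km/h

Log law: V ∝ ln(z/z₀). From the pair, with r = V₁/V₂ = 0.73058,
ln z₀ = (ln z₁ − r·ln z₂)/(1 − r) = (2.3026 − 0.73058×4.5951)/0.26942 = -3.9139 → z₀ = 0.01996 m
V₃ = V₁ · ln(z₃/z₀)/ln(z₁/z₀) = 20.5 × 9.2752/6.2165 = 30.5866 km/h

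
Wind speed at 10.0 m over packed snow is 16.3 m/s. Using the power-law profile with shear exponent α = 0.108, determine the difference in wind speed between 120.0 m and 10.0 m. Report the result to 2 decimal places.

5.02 m/s

Power law: V₂ = V₁ · (z₂/z₁)^α = 16.3 × (12.0000)^0.108 = 21.3176 m/s
ΔV = 21.3176 − 16.3 = 5.0176 m/s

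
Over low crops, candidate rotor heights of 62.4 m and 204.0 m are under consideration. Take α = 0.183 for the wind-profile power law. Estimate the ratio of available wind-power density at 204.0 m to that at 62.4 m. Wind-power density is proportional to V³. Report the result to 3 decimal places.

Speed ratio: V_B/V_A = (z_B/z_A)^α = (204.0/62.4)^0.183 = (3.2692)^0.183 = 1.24206
Power-density ratio: P_B/P_A = (V_B/V_A)³ = (1.24206)³ = 1.91615

1.916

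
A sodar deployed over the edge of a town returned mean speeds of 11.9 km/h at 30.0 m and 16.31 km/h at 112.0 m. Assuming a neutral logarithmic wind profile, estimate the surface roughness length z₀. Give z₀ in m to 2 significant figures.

z₀ ≈ 0.86 m

Log law: V(z) ∝ ln(z/z₀). With r = V₁/V₂ = 11.9/16.31 = 0.72961,
r · ln(z₂/z₀) = ln(z₁/z₀) ⇒ ln z₀ = (ln z₁ − r·ln z₂)/(1 − r)
ln z₀ = (3.40120 − 0.72961×4.71850) / 0.27039 = -0.1534
z₀ = exp(-0.1534) = 0.8578 m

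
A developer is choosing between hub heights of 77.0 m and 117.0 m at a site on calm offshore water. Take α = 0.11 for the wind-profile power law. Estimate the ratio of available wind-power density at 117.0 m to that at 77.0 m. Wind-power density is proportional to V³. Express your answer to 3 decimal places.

Speed ratio: V_B/V_A = (z_B/z_A)^α = (117.0/77.0)^0.11 = (1.5195)^0.11 = 1.04710
Power-density ratio: P_B/P_A = (V_B/V_A)³ = (1.04710)³ = 1.14805

1.148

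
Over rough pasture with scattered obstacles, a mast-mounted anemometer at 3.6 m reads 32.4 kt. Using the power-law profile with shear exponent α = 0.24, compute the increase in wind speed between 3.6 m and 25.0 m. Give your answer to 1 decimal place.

Power law: V₂ = V₁ · (z₂/z₁)^α = 32.4 × (6.9444)^0.24 = 51.5867 kt
ΔV = 51.5867 − 32.4 = 19.1867 kt

19.2 kt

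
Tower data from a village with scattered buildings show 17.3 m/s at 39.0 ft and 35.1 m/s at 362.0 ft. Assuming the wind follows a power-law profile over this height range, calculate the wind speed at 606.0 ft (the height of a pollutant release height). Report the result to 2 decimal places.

41.34 m/s

First find α: α = ln(V₂/V₁)/ln(z₂/z₁) = ln(35.1/17.3)/ln(362.0/39.0) = 0.70749/2.22808 = 0.3175
Extrapolate from 362.0 ft to 606.0 ft: V₃ = 35.1 × (606.0/362.0)^0.3175 = 35.1 × 1.1777 = 41.3390 m/s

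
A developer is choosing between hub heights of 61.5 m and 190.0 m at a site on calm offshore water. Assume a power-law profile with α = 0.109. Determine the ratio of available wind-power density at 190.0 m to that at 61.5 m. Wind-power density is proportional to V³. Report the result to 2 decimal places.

Speed ratio: V_B/V_A = (z_B/z_A)^α = (190.0/61.5)^0.109 = (3.0894)^0.109 = 1.13083
Power-density ratio: P_B/P_A = (V_B/V_A)³ = (1.13083)³ = 1.44607

1.45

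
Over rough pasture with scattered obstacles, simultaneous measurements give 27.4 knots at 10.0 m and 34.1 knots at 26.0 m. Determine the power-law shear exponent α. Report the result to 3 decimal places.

Power law: V₂/V₁ = (z₂/z₁)^α ⇒ α = ln(V₂/V₁) / ln(z₂/z₁)
α = ln(34.1/27.4) / ln(26.0/10.0) = ln(1.2445) / ln(2.6000)
  = 0.21875 / 0.95551 = 0.22894

α ≈ 0.229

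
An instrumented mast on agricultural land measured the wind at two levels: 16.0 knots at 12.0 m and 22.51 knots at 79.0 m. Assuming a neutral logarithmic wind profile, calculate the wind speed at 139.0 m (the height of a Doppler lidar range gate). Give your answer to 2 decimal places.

Log law: V ∝ ln(z/z₀). From the pair, with r = V₁/V₂ = 0.71080,
ln z₀ = (ln z₁ − r·ln z₂)/(1 − r) = (2.4849 − 0.71080×4.3694)/0.28920 = -2.1468 → z₀ = 0.1169 m
V₃ = V₁ · ln(z₃/z₀)/ln(z₁/z₀) = 16.0 × 7.0813/4.6317 = 24.4618 knots

24.46 knots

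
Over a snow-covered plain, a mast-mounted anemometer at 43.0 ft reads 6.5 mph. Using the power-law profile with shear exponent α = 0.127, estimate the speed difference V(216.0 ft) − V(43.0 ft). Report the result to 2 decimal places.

Power law: V₂ = V₁ · (z₂/z₁)^α = 6.5 × (5.0233)^0.127 = 7.9788 mph
ΔV = 7.9788 − 6.5 = 1.4788 mph

1.48 mph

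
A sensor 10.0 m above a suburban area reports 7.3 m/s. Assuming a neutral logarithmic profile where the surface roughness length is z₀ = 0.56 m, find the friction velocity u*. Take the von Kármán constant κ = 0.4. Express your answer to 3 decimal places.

u* ≈ 1.013 m/s

Log law: V(z) = (u*/κ) · ln(z/z₀) ⇒ u* = κ · V / ln(z/z₀)
u* = 0.4 × 7.3 / ln(10.0/0.56) = 0.4 × 7.3 / 2.8824
   = 2.9200 / 2.8824 = 1.0130 m/s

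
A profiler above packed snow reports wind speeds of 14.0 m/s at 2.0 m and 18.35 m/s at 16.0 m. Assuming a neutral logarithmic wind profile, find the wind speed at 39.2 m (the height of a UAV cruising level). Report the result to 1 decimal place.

20.2 m/s

Log law: V ∝ ln(z/z₀). From the pair, with r = V₁/V₂ = 0.76294,
ln z₀ = (ln z₁ − r·ln z₂)/(1 − r) = (0.6931 − 0.76294×2.7726)/0.23706 = -5.9993 → z₀ = 0.002480 m
V₃ = V₁ · ln(z₃/z₀)/ln(z₁/z₀) = 14.0 × 9.6680/6.6925 = 20.2245 m/s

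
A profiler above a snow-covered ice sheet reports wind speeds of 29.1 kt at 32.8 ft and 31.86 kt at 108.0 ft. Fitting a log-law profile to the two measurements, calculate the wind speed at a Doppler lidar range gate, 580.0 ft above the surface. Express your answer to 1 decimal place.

35.8 kt

Log law: V ∝ ln(z/z₀). From the pair, with r = V₁/V₂ = 0.91337,
ln z₀ = (ln z₁ − r·ln z₂)/(1 − r) = (3.4904 − 0.91337×4.6821)/0.08663 = -9.0743 → z₀ = 0.0001146 ft
V₃ = V₁ · ln(z₃/z₀)/ln(z₁/z₀) = 29.1 × 15.4373/12.5647 = 35.7530 kt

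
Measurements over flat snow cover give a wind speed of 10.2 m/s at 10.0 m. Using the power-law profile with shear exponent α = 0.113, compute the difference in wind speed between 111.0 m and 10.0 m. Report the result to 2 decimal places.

Power law: V₂ = V₁ · (z₂/z₁)^α = 10.2 × (11.1000)^0.113 = 13.3882 m/s
ΔV = 13.3882 − 10.2 = 3.1882 m/s

3.19 m/s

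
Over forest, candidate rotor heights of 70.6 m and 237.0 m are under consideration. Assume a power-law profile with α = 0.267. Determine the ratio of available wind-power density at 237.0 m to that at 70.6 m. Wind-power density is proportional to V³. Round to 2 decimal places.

Speed ratio: V_B/V_A = (z_B/z_A)^α = (237.0/70.6)^0.267 = (3.3569)^0.267 = 1.38174
Power-density ratio: P_B/P_A = (V_B/V_A)³ = (1.38174)³ = 2.63804

2.64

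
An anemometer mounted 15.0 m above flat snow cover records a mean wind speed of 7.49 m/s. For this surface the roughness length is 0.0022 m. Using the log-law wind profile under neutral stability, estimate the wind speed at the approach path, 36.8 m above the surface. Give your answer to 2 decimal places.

Log law: V(z) ∝ ln(z/z₀), so V₂/V₁ = ln(z₂/z₀) / ln(z₁/z₀).
ln(36.8/0.0022) = 9.7248, ln(15.0/0.0022) = 8.8273
V₂ = 7.49 × 9.7248/8.8273 = 7.49 × 1.1017 = 8.2515 m/s

8.25 m/s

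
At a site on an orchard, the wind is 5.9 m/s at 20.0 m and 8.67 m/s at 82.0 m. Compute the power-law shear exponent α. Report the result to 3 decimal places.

Power law: V₂/V₁ = (z₂/z₁)^α ⇒ α = ln(V₂/V₁) / ln(z₂/z₁)
α = ln(8.67/5.9) / ln(82.0/20.0) = ln(1.4695) / ln(4.1000)
  = 0.38492 / 1.41099 = 0.27280

α ≈ 0.273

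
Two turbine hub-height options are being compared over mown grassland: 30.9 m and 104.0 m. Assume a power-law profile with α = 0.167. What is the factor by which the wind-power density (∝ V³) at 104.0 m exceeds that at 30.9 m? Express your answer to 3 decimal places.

Speed ratio: V_B/V_A = (z_B/z_A)^α = (104.0/30.9)^0.167 = (3.3657)^0.167 = 1.22468
Power-density ratio: P_B/P_A = (V_B/V_A)³ = (1.22468)³ = 1.83681

1.837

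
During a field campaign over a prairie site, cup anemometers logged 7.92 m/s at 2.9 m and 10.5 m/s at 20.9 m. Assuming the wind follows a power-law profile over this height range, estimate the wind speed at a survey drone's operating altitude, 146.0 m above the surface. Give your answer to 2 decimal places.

13.86 m/s

First find α: α = ln(V₂/V₁)/ln(z₂/z₁) = ln(10.5/7.92)/ln(20.9/2.9) = 0.28198/1.97504 = 0.1428
Extrapolate from 20.9 m to 146.0 m: V₃ = 10.5 × (146.0/20.9)^0.1428 = 10.5 × 1.3199 = 13.8586 m/s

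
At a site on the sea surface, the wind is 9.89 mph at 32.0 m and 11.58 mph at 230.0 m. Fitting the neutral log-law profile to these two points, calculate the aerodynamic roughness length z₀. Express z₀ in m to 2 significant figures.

z₀ ≈ 0.00031 m

Log law: V(z) ∝ ln(z/z₀). With r = V₁/V₂ = 9.89/11.58 = 0.85406,
r · ln(z₂/z₀) = ln(z₁/z₀) ⇒ ln z₀ = (ln z₁ − r·ln z₂)/(1 − r)
ln z₀ = (3.46574 − 0.85406×5.43808) / 0.14594 = -8.0766
z₀ = exp(-8.0766) = 0.0003107 m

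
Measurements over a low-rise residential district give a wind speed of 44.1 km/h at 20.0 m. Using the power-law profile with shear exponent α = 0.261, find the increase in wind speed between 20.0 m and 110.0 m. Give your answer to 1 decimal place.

24.7 km/h

Power law: V₂ = V₁ · (z₂/z₁)^α = 44.1 × (5.5000)^0.261 = 68.8134 km/h
ΔV = 68.8134 − 44.1 = 24.7134 km/h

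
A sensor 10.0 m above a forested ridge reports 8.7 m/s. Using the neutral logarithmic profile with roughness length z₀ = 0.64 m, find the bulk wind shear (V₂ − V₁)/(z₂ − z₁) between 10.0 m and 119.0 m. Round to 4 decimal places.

0.0719 m/s/m

Log law: V₂ = V₁ · ln(z₂/z₀)/ln(z₁/z₀) = 8.7 × 5.2254/2.7489 = 16.5381 m/s
ΔV/Δz = (16.5381 − 8.7)/(119.0 − 10.0) = 7.8381/109.0000 = 0.07191 m/s/m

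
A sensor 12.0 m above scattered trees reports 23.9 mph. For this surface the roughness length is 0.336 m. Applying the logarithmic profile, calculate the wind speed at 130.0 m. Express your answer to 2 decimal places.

Log law: V(z) ∝ ln(z/z₀), so V₂/V₁ = ln(z₂/z₀) / ln(z₁/z₀).
ln(130.0/0.336) = 5.9582, ln(12.0/0.336) = 3.5756
V₂ = 23.9 × 5.9582/3.5756 = 23.9 × 1.6664 = 39.8262 mph

39.83 mph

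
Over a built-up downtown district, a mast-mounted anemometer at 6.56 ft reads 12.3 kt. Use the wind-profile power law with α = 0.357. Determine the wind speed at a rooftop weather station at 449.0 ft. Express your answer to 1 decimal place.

55.6 kt

Power-law profile: V₂ = V₁ · (z₂/z₁)^α
V₂ = 12.3 × (449.0/6.56)^0.357 = 12.3 × (68.4451)^0.357
    = 12.3 × 4.5208 = 55.6061 kt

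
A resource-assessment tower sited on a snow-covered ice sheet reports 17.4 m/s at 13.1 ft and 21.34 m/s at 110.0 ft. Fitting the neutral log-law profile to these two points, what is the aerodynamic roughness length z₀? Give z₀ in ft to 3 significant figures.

z₀ ≈ 0.00109 ft

Log law: V(z) ∝ ln(z/z₀). With r = V₁/V₂ = 17.4/21.34 = 0.81537,
r · ln(z₂/z₀) = ln(z₁/z₀) ⇒ ln z₀ = (ln z₁ − r·ln z₂)/(1 − r)
ln z₀ = (2.57261 − 0.81537×4.70048) / 0.18463 = -6.8246
z₀ = exp(-6.8246) = 0.001087 ft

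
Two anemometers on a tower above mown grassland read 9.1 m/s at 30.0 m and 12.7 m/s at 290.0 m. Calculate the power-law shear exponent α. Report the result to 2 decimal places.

Power law: V₂/V₁ = (z₂/z₁)^α ⇒ α = ln(V₂/V₁) / ln(z₂/z₁)
α = ln(12.7/9.1) / ln(290.0/30.0) = ln(1.3956) / ln(9.6667)
  = 0.33333 / 2.26868 = 0.14693

α ≈ 0.15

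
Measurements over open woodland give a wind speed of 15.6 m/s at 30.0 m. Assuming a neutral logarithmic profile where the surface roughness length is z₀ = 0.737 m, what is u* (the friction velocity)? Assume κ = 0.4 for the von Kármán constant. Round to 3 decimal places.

Log law: V(z) = (u*/κ) · ln(z/z₀) ⇒ u* = κ · V / ln(z/z₀)
u* = 0.4 × 15.6 / ln(30.0/0.737) = 0.4 × 15.6 / 3.7064
   = 6.2400 / 3.7064 = 1.6836 m/s

u* ≈ 1.684 m/s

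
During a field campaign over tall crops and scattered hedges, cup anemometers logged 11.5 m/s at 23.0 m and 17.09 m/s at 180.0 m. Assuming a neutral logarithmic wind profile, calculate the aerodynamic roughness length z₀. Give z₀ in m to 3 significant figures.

z₀ ≈ 0.334 m

Log law: V(z) ∝ ln(z/z₀). With r = V₁/V₂ = 11.5/17.09 = 0.67291,
r · ln(z₂/z₀) = ln(z₁/z₀) ⇒ ln z₀ = (ln z₁ − r·ln z₂)/(1 − r)
ln z₀ = (3.13549 − 0.67291×5.19296) / 0.32709 = -1.0972
z₀ = exp(-1.0972) = 0.3338 m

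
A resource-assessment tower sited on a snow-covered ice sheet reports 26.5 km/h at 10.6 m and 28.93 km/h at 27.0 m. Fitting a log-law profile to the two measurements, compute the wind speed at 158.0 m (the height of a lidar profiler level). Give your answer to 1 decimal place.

33.5 km/h

Log law: V ∝ ln(z/z₀). From the pair, with r = V₁/V₂ = 0.91600,
ln z₀ = (ln z₁ − r·ln z₂)/(1 − r) = (2.3609 − 0.91600×3.2958)/0.08400 = -7.8355 → z₀ = 0.0003955 m
V₃ = V₁ · ln(z₃/z₀)/ln(z₁/z₀) = 26.5 × 12.8981/10.1963 = 33.5218 km/h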